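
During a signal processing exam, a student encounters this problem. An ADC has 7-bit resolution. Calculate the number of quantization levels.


Number of quantization levels = 2^N
= 2^7
= 128

128


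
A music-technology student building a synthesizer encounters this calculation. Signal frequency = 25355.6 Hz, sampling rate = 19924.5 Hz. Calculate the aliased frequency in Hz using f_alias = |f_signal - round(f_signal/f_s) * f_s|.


Compute the nearest integer multiple of fs to the signal:
n = round(25355.6 / 19924.5) = 1
f_alias = |25355.6 - 1 * 19924.5|
        = |25355.6 - 19924.5|
        = 5431.1 Hz

5431.1


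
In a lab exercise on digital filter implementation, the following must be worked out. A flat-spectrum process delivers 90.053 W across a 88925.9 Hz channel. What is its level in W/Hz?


Power spectral density:
PSD = P / BW
    = 90.053 / 88925.9
    = 0.00101267 W/Hz

0.00101267 W/Hz


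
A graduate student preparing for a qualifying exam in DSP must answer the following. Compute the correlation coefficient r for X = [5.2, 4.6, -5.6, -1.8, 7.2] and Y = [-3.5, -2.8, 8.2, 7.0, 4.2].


Pearson correlation coefficient (population):
r = cov(X,Y) / (std(X) * std(Y))
Mean X = 1.92, Mean Y = 2.62
Cov(X,Y) = -16.9024
Std(X) = 4.820954, Std(Y) = 4.891789
r = -0.7167

-0.7167


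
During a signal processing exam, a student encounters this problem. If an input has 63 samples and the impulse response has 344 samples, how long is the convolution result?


Linear convolution output length:
L = N + M - 1
  = 63 + 344 - 1
  = 406 samples

406


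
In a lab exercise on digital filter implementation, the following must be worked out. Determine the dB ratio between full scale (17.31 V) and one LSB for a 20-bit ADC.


Dynamic range from full-scale to LSB:
V_min = V_max / 2^bits = 17.31 / 2^20
DR = 20 * log10(V_max / V_min)
   = 20 * log10(2^20)
   = 20 * 20 * log10(2)
   = 120.41 dB

120.41 dB


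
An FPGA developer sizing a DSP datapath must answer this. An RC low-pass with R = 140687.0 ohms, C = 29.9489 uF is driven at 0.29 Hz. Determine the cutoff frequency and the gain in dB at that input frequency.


Step 1 — cutoff frequency:
fc = 1 / (2*pi*R*C)
C = 29.9489 uF = 2.99489e-05 F
fc = 1 / (2*pi*140687.0*2.99489e-05)
   = 0.0377733 Hz

Step 2 — magnitude at f = 0.29 Hz:
|H(f)| = 1 / sqrt(1 + (f/fc)^2)
f/fc = 0.29 / 0.0377733 = 7.677381
|H| = 1 / sqrt(1 + 58.942179) = 0.1291617
|H|_dB = 20*log10(0.1291617) = -17.78 dB

fc = 0.0377733 Hz; |H(0.29 Hz)| = -17.78 dB


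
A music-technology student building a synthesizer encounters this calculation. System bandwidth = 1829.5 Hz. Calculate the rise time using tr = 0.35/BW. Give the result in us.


Rise time from bandwidth relationship:
tr = 0.35 / BW
   = 0.35 / 1829.5
   = 0.0001913091008 s
   = 191.3091 us

191.3091 us


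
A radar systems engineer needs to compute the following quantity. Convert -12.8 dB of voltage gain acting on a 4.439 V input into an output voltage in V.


Output voltage from dB gain:
V_out = V_in * 10^(gain_dB / 20)
      = 4.439 * 10^(-12.8 / 20)
      = 4.439 * 0.229087
      = 1.0169 V

1.0169 V


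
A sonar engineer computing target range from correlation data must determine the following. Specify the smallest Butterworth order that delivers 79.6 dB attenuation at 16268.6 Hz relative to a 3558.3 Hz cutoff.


Butterworth filter order formula:
n = log10(10^(A/10) - 1) / (2 * log10(f_stop/f_pass))
10^(79.6/10) - 1 = 91201082.9356
f_stop/f_pass = 16268.6 / 3558.3 = 4.572
n = 6.0293 -> ceil = 7

7


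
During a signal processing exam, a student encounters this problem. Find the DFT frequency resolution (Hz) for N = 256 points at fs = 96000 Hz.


DFT frequency resolution:
df = fs / N
   = 96000 / 256
   = 375.0 Hz

375.0 Hz


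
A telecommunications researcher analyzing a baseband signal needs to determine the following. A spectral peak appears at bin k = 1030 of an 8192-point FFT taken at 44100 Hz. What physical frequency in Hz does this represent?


Frequency of DFT bin k:
f_k = k * fs / N
    = 1030 * 44100 / 8192
    = 45423000 / 8192
    = 5544.8 Hz

5544.8 Hz


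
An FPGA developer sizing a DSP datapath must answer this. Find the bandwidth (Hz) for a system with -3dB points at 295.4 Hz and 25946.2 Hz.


Bandwidth is the difference of -3dB frequencies:
BW = f_high - f_low
   = 25946.2 - 295.4
   = 25650.8 Hz

25650.8 Hz


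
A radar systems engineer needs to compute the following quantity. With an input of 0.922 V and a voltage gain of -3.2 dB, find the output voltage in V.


Output voltage from dB gain:
V_out = V_in * 10^(gain_dB / 20)
      = 0.922 * 10^(-3.2 / 20)
      = 0.922 * 0.691831
      = 0.6379 V

0.6379 V


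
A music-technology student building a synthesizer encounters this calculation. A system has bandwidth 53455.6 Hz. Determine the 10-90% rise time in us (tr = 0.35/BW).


Rise time from bandwidth relationship:
tr = 0.35 / BW
   = 0.35 / 53455.6
   = 6.547489879e-06 s
   = 6.5475 us

6.5475 us


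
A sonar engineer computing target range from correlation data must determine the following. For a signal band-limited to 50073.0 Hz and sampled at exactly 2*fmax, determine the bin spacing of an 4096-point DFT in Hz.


Step 1 — Nyquist sampling rate:
fs = 2 * fmax = 2 * 50073.0 = 100146.0 Hz

Step 2 — DFT bin spacing:
df = fs / N = 100146.0 / 4096 = 24.4497 Hz

24.4497 Hz


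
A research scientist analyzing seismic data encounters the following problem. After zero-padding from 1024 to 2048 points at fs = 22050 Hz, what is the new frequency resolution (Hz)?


Frequency resolution after zero-padding:
N_padded = 1024 * 2 = 2048
df = fs / N_padded
   = 22050 / 2048
   = 10.7666 Hz

10.7666 Hz


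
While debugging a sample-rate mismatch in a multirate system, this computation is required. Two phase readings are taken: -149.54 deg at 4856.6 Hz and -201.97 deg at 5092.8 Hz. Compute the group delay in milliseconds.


Group delay from phase difference:
tau = -d(phi)/d(omega)
d(phi) = -52.43 deg = -0.915076 rad
d(omega) = 2*pi*(5092.8 - 4856.6) = 1484.0884 rad/s
tau = -(-0.915076) / 1484.0884
    = 0.6166 ms

0.6166 ms


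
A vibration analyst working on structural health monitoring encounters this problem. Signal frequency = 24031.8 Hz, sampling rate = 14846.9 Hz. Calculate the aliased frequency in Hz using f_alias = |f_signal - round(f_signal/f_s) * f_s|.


Compute the nearest integer multiple of fs to the signal:
n = round(24031.8 / 14846.9) = 2
f_alias = |24031.8 - 2 * 14846.9|
        = |24031.8 - 29693.8|
        = 5662.0 Hz

5662.0


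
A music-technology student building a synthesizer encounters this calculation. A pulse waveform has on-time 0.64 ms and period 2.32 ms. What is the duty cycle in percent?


Duty cycle as a percentage:
DC = (t_on / T) * 100
   = (0.64 / 2.32) * 100
   = 0.275862 * 100
   = 27.59 %

27.59 %


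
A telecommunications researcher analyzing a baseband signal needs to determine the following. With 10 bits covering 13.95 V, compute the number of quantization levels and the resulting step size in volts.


Step 1 — number of quantization levels:
L = 2^N = 2^10 = 1024

Step 2 — LSB step size:
delta = Vfs / L
      = 13.95 / 1024
      = 0.01362305 V

Levels = 1024; step size = 0.01362305 V


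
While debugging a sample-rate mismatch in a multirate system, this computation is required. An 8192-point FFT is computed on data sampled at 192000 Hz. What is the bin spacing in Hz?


DFT frequency resolution:
df = fs / N
   = 192000 / 8192
   = 23.4375 Hz

23.4375 Hz


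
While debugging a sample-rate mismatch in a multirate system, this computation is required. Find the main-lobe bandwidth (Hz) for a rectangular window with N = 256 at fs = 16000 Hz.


Main lobe width for a rectangular window:
Width = 2 * fs / N
      = 2 * 16000 / 256
      = 32000 / 256
      = 125.0 Hz

125.0 Hz


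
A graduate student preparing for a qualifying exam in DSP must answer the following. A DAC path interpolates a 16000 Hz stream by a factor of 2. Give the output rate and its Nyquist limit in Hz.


Step 1 — output sample rate after interpolation by L:
fs_out = L * fs_in = 2 * 16000 = 32000 Hz

Step 2 — Nyquist frequency of the output stream:
f_Nyq = fs_out / 2 = 32000 / 2 = 16000.0 Hz

fs_out = 32000 Hz; f_Nyquist = 16000.0 Hz


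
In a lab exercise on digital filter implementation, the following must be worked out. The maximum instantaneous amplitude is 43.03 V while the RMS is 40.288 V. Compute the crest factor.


Crest factor is the ratio of peak to RMS:
CF = V_peak / V_rms
   = 43.03 / 40.288
   = 1.0681

1.0681


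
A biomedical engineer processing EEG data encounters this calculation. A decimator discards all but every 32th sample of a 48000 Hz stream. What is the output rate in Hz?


Decimation reduces the sample rate:
fs_out = fs_in / M
       = 48000 / 32
       = 1500.0 Hz

1500.0 Hz


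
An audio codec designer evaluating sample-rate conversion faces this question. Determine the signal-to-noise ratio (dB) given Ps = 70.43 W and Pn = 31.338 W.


SNR in decibels:
SNR = 10 * log10(Ps / Pn)
    = 10 * log10(70.43 / 31.338)
    = 10 * log10(2.2474)
    = 10 * 0.3517
    = 3.52 dB

3.52 dB


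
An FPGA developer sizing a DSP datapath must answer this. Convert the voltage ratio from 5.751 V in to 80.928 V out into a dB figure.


Voltage gain in dB:
G = 20 * log10(Vout / Vin)
  = 20 * log10(80.928 / 5.751)
  = 20 * log10(14.071987)
  = 20 * 1.148355
  = 22.97 dB

22.97 dB


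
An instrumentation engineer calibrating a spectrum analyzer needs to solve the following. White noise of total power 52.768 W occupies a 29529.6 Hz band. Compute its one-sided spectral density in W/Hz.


Power spectral density:
PSD = P / BW
    = 52.768 / 29529.6
    = 0.00178695 W/Hz

0.00178695 W/Hz


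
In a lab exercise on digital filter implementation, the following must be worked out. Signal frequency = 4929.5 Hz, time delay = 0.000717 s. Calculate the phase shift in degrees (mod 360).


Phase shift from frequency and time delay:
phi = 360 * f * t_delay
    = 360 * 4929.5 * 0.000717
    = 1272.4 degrees
    mod 360 = 192.4 degrees

192.4 degrees


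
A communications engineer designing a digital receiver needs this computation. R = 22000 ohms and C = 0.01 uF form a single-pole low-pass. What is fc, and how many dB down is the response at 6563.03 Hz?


Step 1 — cutoff frequency:
fc = 1 / (2*pi*R*C)
C = 0.01 uF = 1e-08 F
fc = 1 / (2*pi*22000*1e-08)
   = 723.432 Hz

Step 2 — magnitude at f = 6563.03 Hz:
|H(f)| = 1 / sqrt(1 + (f/fc)^2)
f/fc = 6563.03 / 723.432 = 9.072076
|H| = 1 / sqrt(1 + 82.302563) = 0.1095647
|H|_dB = 20*log10(0.1095647) = -19.21 dB

fc = 723.432 Hz; |H(6563.03 Hz)| = -19.21 dB


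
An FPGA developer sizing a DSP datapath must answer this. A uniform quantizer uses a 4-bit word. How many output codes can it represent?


Number of quantization levels = 2^N
= 2^4
= 16

16


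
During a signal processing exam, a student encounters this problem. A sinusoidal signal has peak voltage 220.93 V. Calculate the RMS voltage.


RMS voltage for a sinusoidal waveform:
V_rms = V_peak / sqrt(2)
      = 220.93 / 1.414214
      = 156.221 V

156.221 V


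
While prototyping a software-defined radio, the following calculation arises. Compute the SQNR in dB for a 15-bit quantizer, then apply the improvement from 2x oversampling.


Step 1 — baseline SQNR at Nyquist:
SQNR_base = 6.02*N + 1.76
          = 6.02*15 + 1.76
          = 92.06 dB

Step 2 — oversampling processing gain:
G = 10*log10(OSR) = 10*log10(2) = 3.01 dB

Step 3 — total:
SQNR_total = 92.06 + 3.01 = 95.07 dB

Base SQNR = 92.06 dB; oversampled SQNR = 95.07 dB


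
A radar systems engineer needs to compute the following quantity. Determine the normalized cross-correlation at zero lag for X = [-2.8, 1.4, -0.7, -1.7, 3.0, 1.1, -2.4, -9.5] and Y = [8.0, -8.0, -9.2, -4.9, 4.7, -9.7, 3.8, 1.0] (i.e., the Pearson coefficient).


Pearson correlation coefficient (population):
r = cov(X,Y) / (std(X) * std(Y))
Mean X = -1.45, Mean Y = -1.7875
Cov(X,Y) = -6.844375
Std(X) = 3.580852, Std(Y) = 6.54512
r = -0.292

-0.292


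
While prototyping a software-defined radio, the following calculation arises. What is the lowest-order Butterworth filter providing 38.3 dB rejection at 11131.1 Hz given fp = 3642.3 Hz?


Butterworth filter order formula:
n = log10(10^(A/10) - 1) / (2 * log10(f_stop/f_pass))
10^(38.3/10) - 1 = 6759.8298
f_stop/f_pass = 11131.1 / 3642.3 = 3.0561
n = 3.9471 -> ceil = 4

4


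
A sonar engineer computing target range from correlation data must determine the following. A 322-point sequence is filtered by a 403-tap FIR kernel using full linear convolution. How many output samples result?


Linear convolution output length:
L = N + M - 1
  = 322 + 403 - 1
  = 724 samples

724


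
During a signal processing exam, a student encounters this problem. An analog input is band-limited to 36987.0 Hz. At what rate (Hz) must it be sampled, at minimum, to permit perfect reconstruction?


The Nyquist rate is twice the maximum frequency component.
fs_min = 2 * fmax
      = 2 * 36987.0
      = 73974.0 Hz

73974.0


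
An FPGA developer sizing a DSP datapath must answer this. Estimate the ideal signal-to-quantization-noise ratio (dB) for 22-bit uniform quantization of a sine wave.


Theoretical SNR for a full-scale sinusoid:
SNR = 6.02 * N + 1.76
    = 6.02 * 22 + 1.76
    = 132.44 + 1.76
    = 134.2 dB

134.2 dB


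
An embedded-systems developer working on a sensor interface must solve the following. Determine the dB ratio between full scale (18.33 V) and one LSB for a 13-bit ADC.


Dynamic range from full-scale to LSB:
V_min = V_max / 2^bits = 18.33 / 2^13
DR = 20 * log10(V_max / V_min)
   = 20 * log10(2^13)
   = 20 * 13 * log10(2)
   = 78.27 dB

78.27 dB


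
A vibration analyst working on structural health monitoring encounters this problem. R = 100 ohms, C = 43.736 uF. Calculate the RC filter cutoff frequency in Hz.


Cutoff frequency of a first-order RC filter:
fc = 1 / (2 * pi * R * C)
C = 43.736 uF = 4.3736e-05 F
fc = 1 / (2 * pi * 100 * 4.3736e-05)
   = 1 / 0.027480139259481
   = 36.389917 Hz

36.389917 Hz


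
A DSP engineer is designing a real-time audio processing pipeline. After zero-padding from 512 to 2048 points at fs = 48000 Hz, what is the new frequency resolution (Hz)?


Frequency resolution after zero-padding:
N_padded = 512 * 4 = 2048
df = fs / N_padded
   = 48000 / 2048
   = 23.4375 Hz

23.4375 Hz


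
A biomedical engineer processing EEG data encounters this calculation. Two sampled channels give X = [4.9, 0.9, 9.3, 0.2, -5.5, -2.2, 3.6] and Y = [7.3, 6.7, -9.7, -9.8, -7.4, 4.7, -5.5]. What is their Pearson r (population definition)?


Pearson correlation coefficient (population):
r = cov(X,Y) / (std(X) * std(Y))
Mean X = 1.6, Mean Y = -1.9571
Cov(X,Y) = -2.555714
Std(X) = 4.495712, Std(Y) = 7.256496
r = -0.0783

-0.0783


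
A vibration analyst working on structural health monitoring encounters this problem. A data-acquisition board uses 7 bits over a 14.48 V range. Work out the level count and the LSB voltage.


Step 1 — number of quantization levels:
L = 2^N = 2^7 = 128

Step 2 — LSB step size:
delta = Vfs / L
      = 14.48 / 128
      = 0.113125 V

Levels = 128; step size = 0.113125 V


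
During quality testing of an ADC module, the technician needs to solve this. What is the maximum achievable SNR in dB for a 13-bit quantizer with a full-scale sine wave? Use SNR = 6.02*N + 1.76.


Theoretical SNR for a full-scale sinusoid:
SNR = 6.02 * N + 1.76
    = 6.02 * 13 + 1.76
    = 78.26 + 1.76
    = 80.02 dB

80.02 dB


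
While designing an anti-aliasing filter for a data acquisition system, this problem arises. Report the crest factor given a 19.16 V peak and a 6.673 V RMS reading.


Crest factor is the ratio of peak to RMS:
CF = V_peak / V_rms
   = 19.16 / 6.673
   = 2.8713

2.8713


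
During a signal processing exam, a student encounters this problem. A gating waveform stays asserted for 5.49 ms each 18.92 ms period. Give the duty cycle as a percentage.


Duty cycle as a percentage:
DC = (t_on / T) * 100
   = (5.49 / 18.92) * 100
   = 0.290169 * 100
   = 29.02 %

29.02 %


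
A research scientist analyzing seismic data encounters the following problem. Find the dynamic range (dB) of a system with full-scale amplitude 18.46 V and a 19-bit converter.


Dynamic range from full-scale to LSB:
V_min = V_max / 2^bits = 18.46 / 2^19
DR = 20 * log10(V_max / V_min)
   = 20 * log10(2^19)
   = 20 * 19 * log10(2)
   = 114.39 dB

114.39 dB


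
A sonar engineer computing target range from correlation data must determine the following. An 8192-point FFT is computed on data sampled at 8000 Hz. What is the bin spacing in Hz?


DFT frequency resolution:
df = fs / N
   = 8000 / 8192
   = 0.9766 Hz

0.9766 Hz


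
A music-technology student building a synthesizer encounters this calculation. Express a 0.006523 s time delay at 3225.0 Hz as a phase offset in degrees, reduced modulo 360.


Phase shift from frequency and time delay:
phi = 360 * f * t_delay
    = 360 * 3225.0 * 0.006523
    = 7573.2 degrees
    mod 360 = 13.2 degrees

13.2 degrees


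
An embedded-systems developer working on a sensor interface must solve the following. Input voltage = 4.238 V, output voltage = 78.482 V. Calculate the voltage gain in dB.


Voltage gain in dB:
G = 20 * log10(Vout / Vin)
  = 20 * log10(78.482 / 4.238)
  = 20 * log10(18.518641)
  = 20 * 1.267609
  = 25.35 dB

25.35 dB


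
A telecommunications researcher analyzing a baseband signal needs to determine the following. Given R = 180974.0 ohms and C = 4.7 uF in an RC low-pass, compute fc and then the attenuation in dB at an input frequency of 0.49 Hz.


Step 1 — cutoff frequency:
fc = 1 / (2*pi*R*C)
C = 4.7 uF = 4.7e-06 F
fc = 1 / (2*pi*180974.0*4.7e-06)
   = 0.187114 Hz

Step 2 — magnitude at f = 0.49 Hz:
|H(f)| = 1 / sqrt(1 + (f/fc)^2)
f/fc = 0.49 / 0.187114 = 2.618724
|H| = 1 / sqrt(1 + 6.857715) = 0.35674
|H|_dB = 20*log10(0.35674) = -8.95 dB

fc = 0.187114 Hz; |H(0.49 Hz)| = -8.95 dB


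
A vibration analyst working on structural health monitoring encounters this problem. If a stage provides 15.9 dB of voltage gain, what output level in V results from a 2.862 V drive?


Output voltage from dB gain:
V_out = V_in * 10^(gain_dB / 20)
      = 2.862 * 10^(15.9 / 20)
      = 2.862 * 6.237348
      = 17.8513 V

17.8513 V


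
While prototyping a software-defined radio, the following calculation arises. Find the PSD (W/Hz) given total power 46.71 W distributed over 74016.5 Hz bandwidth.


Power spectral density:
PSD = P / BW
    = 46.71 / 74016.5
    = 0.00063108 W/Hz

0.00063108 W/Hz


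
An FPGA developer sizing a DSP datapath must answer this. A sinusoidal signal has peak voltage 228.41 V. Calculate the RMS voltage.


RMS voltage for a sinusoidal waveform:
V_rms = V_peak / sqrt(2)
      = 228.41 / 1.414214
      = 161.51 V

161.51 V


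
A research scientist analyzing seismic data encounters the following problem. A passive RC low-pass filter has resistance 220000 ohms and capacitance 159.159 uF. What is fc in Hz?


Cutoff frequency of a first-order RC filter:
fc = 1 / (2 * pi * R * C)
C = 159.159 uF = 0.000159159 F
fc = 1 / (2 * pi * 220000 * 0.000159159)
   = 1 / 220.00560786719
   = 0.004545 Hz

0.004545 Hz


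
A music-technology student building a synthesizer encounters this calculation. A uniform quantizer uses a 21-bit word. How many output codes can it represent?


Number of quantization levels = 2^N
= 2^21
= 2097152

2097152


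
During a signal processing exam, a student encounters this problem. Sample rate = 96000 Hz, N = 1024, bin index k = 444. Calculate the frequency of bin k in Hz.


Frequency of DFT bin k:
f_k = k * fs / N
    = 444 * 96000 / 1024
    = 42624000 / 1024
    = 41625.0 Hz

41625.0 Hz


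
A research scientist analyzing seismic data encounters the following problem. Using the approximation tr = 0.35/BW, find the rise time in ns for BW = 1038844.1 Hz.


Rise time from bandwidth relationship:
tr = 0.35 / BW
   = 0.35 / 1038844.1
   = 3.369129208e-07 s
   = 336.9129 ns

336.9129 ns


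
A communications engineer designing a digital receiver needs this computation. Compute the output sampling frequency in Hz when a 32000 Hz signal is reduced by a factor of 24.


Decimation reduces the sample rate:
fs_out = fs_in / M
       = 32000 / 24
       = 1333.3333 Hz

1333.3333 Hz


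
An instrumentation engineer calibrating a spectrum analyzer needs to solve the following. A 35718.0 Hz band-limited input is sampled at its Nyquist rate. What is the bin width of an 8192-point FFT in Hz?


Step 1 — Nyquist sampling rate:
fs = 2 * fmax = 2 * 35718.0 = 71436.0 Hz

Step 2 — DFT bin spacing:
df = fs / N = 71436.0 / 8192 = 8.7202 Hz

8.7202 Hz


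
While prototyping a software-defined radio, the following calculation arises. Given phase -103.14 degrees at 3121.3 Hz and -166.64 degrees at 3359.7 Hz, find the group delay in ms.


Group delay from phase difference:
tau = -d(phi)/d(omega)
d(phi) = -63.5 deg = -1.108284 rad
d(omega) = 2*pi*(3359.7 - 3121.3) = 1497.9114 rad/s
tau = -(-1.108284) / 1497.9114
    = 0.7399 ms

0.7399 ms


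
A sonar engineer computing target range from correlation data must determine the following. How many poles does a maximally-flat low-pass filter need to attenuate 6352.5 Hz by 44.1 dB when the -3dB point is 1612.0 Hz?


Butterworth filter order formula:
n = log10(10^(A/10) - 1) / (2 * log10(f_stop/f_pass))
10^(44.1/10) - 1 = 25702.9578
f_stop/f_pass = 6352.5 / 1612.0 = 3.9408
n = 3.7023 -> ceil = 4

4


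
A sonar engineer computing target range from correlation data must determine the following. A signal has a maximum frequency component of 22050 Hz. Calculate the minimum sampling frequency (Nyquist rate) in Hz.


The Nyquist rate is twice the maximum frequency component.
fs_min = 2 * fmax
      = 2 * 22050
      = 44100 Hz

44100


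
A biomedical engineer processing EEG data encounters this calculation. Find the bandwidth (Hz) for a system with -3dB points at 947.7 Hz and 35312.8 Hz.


Bandwidth is the difference of -3dB frequencies:
BW = f_high - f_low
   = 35312.8 - 947.7
   = 34365.1 Hz

34365.1 Hz


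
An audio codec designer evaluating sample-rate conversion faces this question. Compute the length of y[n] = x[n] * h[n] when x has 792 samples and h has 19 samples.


Linear convolution output length:
L = N + M - 1
  = 792 + 19 - 1
  = 810 samples

810


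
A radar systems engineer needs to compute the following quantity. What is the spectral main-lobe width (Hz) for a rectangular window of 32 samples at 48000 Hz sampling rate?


Main lobe width for a rectangular window:
Width = 2 * fs / N
      = 2 * 48000 / 32
      = 96000 / 32
      = 3000.0 Hz

3000.0 Hz


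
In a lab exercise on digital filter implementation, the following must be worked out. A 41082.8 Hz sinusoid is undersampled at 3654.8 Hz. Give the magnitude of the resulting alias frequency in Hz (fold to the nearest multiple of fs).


Compute the nearest integer multiple of fs to the signal:
n = round(41082.8 / 3654.8) = 11
f_alias = |41082.8 - 11 * 3654.8|
        = |41082.8 - 40202.8|
        = 880.0 Hz

880.0


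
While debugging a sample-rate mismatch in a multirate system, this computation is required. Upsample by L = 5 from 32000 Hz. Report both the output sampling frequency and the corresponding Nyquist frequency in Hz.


Step 1 — output sample rate after interpolation by L:
fs_out = L * fs_in = 5 * 32000 = 160000 Hz

Step 2 — Nyquist frequency of the output stream:
f_Nyq = fs_out / 2 = 160000 / 2 = 80000.0 Hz

fs_out = 160000 Hz; f_Nyquist = 80000.0 Hz


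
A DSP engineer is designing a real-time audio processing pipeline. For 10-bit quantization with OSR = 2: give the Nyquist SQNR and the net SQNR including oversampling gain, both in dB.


Step 1 — baseline SQNR at Nyquist:
SQNR_base = 6.02*N + 1.76
          = 6.02*10 + 1.76
          = 61.96 dB

Step 2 — oversampling processing gain:
G = 10*log10(OSR) = 10*log10(2) = 3.01 dB

Step 3 — total:
SQNR_total = 61.96 + 3.01 = 64.97 dB

Base SQNR = 61.96 dB; oversampled SQNR = 64.97 dB


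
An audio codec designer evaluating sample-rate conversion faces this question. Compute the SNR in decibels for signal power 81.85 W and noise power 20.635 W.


SNR in decibels:
SNR = 10 * log10(Ps / Pn)
    = 10 * log10(81.85 / 20.635)
    = 10 * log10(3.9666)
    = 10 * 0.5984
    = 5.98 dB

5.98 dB


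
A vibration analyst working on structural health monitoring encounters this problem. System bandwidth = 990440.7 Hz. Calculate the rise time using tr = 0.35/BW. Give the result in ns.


Rise time from bandwidth relationship:
tr = 0.35 / BW
   = 0.35 / 990440.7
   = 3.533780468e-07 s
   = 353.378 ns

353.378 ns


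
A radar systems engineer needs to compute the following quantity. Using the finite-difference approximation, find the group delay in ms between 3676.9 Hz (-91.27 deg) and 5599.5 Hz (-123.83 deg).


Group delay from phase difference:
tau = -d(phi)/d(omega)
d(phi) = -32.56 deg = -0.568279 rad
d(omega) = 2*pi*(5599.5 - 3676.9) = 12080.0521 rad/s
tau = -(-0.568279) / 12080.0521
    = 0.047 ms

0.047 ms


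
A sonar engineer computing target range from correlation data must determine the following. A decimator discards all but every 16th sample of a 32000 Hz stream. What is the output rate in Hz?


Decimation reduces the sample rate:
fs_out = fs_in / M
       = 32000 / 16
       = 2000.0 Hz

2000.0 Hz


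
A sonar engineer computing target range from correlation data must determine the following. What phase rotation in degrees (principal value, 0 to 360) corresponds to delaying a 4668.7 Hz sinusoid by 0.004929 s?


Phase shift from frequency and time delay:
phi = 360 * f * t_delay
    = 360 * 4668.7 * 0.004929
    = 8284.33 degrees
    mod 360 = 4.33 degrees

4.33 degrees


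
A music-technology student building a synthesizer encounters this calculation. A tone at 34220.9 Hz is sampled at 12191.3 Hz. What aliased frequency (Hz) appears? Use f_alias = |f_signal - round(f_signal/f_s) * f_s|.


Compute the nearest integer multiple of fs to the signal:
n = round(34220.9 / 12191.3) = 3
f_alias = |34220.9 - 3 * 12191.3|
        = |34220.9 - 36573.9|
        = 2353.0 Hz

2353.0


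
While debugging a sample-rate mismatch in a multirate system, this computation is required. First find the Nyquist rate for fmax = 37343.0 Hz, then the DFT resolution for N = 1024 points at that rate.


Step 1 — Nyquist sampling rate:
fs = 2 * fmax = 2 * 37343.0 = 74686.0 Hz

Step 2 — DFT bin spacing:
df = fs / N = 74686.0 / 1024 = 72.9355 Hz

72.9355 Hz


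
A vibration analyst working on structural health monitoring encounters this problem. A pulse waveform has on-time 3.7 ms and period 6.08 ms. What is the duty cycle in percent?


Duty cycle as a percentage:
DC = (t_on / T) * 100
   = (3.7 / 6.08) * 100
   = 0.608553 * 100
   = 60.86 %

60.86 %


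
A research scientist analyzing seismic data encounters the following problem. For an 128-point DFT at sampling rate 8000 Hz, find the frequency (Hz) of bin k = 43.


Frequency of DFT bin k:
f_k = k * fs / N
    = 43 * 8000 / 128
    = 344000 / 128
    = 2687.5 Hz

2687.5 Hz


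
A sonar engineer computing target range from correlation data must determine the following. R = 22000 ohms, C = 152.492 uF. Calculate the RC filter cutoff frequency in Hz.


Cutoff frequency of a first-order RC filter:
fc = 1 / (2 * pi * R * C)
C = 152.492 uF = 0.000152492 F
fc = 1 / (2 * pi * 22000 * 0.000152492)
   = 1 / 21.078980864973
   = 0.047441 Hz

0.047441 Hz


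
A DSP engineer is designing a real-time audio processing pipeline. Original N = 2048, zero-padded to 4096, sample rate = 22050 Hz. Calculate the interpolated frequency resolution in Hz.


Frequency resolution after zero-padding:
N_padded = 2048 * 2 = 4096
df = fs / N_padded
   = 22050 / 4096
   = 5.3833 Hz

5.3833 Hz


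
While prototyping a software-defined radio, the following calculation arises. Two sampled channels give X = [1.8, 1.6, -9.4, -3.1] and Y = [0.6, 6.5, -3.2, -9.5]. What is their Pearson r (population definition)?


Pearson correlation coefficient (population):
r = cov(X,Y) / (std(X) * std(Y))
Mean X = -2.275, Mean Y = -1.4
Cov(X,Y) = 14.5675
Std(X) = 4.557069, Std(Y) = 5.815067
r = 0.5497

0.5497


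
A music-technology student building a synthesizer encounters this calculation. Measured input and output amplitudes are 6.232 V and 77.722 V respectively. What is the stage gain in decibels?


Voltage gain in dB:
G = 20 * log10(Vout / Vin)
  = 20 * log10(77.722 / 6.232)
  = 20 * log10(12.471438)
  = 20 * 1.095917
  = 21.92 dB

21.92 dB


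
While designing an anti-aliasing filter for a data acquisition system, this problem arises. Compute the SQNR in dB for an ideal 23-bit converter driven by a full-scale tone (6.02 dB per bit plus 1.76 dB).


Theoretical SNR for a full-scale sinusoid:
SNR = 6.02 * N + 1.76
    = 6.02 * 23 + 1.76
    = 138.46 + 1.76
    = 140.22 dB

140.22 dB


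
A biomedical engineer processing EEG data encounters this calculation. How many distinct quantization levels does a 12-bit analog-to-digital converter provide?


Number of quantization levels = 2^N
= 2^12
= 4096

4096


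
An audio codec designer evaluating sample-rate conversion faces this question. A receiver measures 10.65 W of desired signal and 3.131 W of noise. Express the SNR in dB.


SNR in decibels:
SNR = 10 * log10(Ps / Pn)
    = 10 * log10(10.65 / 3.131)
    = 10 * log10(3.4015)
    = 10 * 0.5317
    = 5.32 dB

5.32 dB


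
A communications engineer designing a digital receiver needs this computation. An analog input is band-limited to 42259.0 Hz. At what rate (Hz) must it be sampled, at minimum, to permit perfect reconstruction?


The Nyquist rate is twice the maximum frequency component.
fs_min = 2 * fmax
      = 2 * 42259.0
      = 84518.0 Hz

84518.0


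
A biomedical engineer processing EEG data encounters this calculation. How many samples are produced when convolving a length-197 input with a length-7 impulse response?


Linear convolution output length:
L = N + M - 1
  = 197 + 7 - 1
  = 203 samples

203


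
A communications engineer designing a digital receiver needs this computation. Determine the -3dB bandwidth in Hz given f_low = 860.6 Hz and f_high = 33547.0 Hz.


Bandwidth is the difference of -3dB frequencies:
BW = f_high - f_low
   = 33547.0 - 860.6
   = 32686.4 Hz

32686.4 Hz


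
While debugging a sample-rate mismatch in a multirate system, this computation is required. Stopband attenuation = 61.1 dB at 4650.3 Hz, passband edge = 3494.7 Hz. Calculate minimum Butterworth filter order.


Butterworth filter order formula:
n = log10(10^(A/10) - 1) / (2 * log10(f_stop/f_pass))
10^(61.1/10) - 1 = 1288248.5517
f_stop/f_pass = 4650.3 / 3494.7 = 1.3307
n = 24.623 -> ceil = 25

25


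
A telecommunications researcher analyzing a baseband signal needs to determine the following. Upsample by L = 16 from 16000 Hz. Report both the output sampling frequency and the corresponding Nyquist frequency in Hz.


Step 1 — output sample rate after interpolation by L:
fs_out = L * fs_in = 16 * 16000 = 256000 Hz

Step 2 — Nyquist frequency of the output stream:
f_Nyq = fs_out / 2 = 256000 / 2 = 128000.0 Hz

fs_out = 256000 Hz; f_Nyquist = 128000.0 Hz


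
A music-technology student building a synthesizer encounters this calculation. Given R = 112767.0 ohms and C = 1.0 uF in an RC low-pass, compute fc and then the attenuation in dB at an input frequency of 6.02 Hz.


Step 1 — cutoff frequency:
fc = 1 / (2*pi*R*C)
C = 1.0 uF = 1e-06 F
fc = 1 / (2*pi*112767.0*1e-06)
   = 1.41136 Hz

Step 2 — magnitude at f = 6.02 Hz:
|H(f)| = 1 / sqrt(1 + (f/fc)^2)
f/fc = 6.02 / 1.41136 = 4.265389
|H| = 1 / sqrt(1 + 18.193543) = 0.2282561
|H|_dB = 20*log10(0.2282561) = -12.83 dB

fc = 1.41136 Hz; |H(6.02 Hz)| = -12.83 dB


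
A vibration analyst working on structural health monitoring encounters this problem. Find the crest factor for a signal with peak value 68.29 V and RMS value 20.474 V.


Crest factor is the ratio of peak to RMS:
CF = V_peak / V_rms
   = 68.29 / 20.474
   = 3.3354

3.3354


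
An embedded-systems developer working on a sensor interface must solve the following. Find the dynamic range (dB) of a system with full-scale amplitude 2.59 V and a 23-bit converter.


Dynamic range from full-scale to LSB:
V_min = V_max / 2^bits = 2.59 / 2^23
DR = 20 * log10(V_max / V_min)
   = 20 * log10(2^23)
   = 20 * 23 * log10(2)
   = 138.47 dB

138.47 dB


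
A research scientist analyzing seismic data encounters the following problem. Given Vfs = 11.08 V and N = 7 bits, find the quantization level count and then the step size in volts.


Step 1 — number of quantization levels:
L = 2^N = 2^7 = 128

Step 2 — LSB step size:
delta = Vfs / L
      = 11.08 / 128
      = 0.0865625 V

Levels = 128; step size = 0.0865625 V


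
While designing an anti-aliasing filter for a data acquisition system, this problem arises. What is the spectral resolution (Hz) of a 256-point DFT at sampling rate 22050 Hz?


DFT frequency resolution:
df = fs / N
   = 22050 / 256
   = 86.1328 Hz

86.1328 Hz


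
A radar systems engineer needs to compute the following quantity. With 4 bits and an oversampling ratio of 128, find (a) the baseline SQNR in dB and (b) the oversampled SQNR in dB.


Step 1 — baseline SQNR at Nyquist:
SQNR_base = 6.02*N + 1.76
          = 6.02*4 + 1.76
          = 25.84 dB

Step 2 — oversampling processing gain:
G = 10*log10(OSR) = 10*log10(128) = 21.07 dB

Step 3 — total:
SQNR_total = 25.84 + 21.07 = 46.91 dB

Base SQNR = 25.84 dB; oversampled SQNR = 46.91 dB


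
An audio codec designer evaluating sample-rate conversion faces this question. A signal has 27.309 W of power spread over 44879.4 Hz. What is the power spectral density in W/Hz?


Power spectral density:
PSD = P / BW
    = 27.309 / 44879.4
    = 0.0006085 W/Hz

0.0006085 W/Hz


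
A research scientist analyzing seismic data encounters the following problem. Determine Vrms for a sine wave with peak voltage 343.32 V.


RMS voltage for a sinusoidal waveform:
V_rms = V_peak / sqrt(2)
      = 343.32 / 1.414214
      = 242.764 V

242.764 V


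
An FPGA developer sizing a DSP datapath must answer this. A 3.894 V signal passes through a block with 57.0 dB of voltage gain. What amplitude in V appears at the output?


Output voltage from dB gain:
V_out = V_in * 10^(gain_dB / 20)
      = 3.894 * 10^(57.0 / 20)
      = 3.894 * 707.945784
      = 2756.7409 V

2756.7409 V


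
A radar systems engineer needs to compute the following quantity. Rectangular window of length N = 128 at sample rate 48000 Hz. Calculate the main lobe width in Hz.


Main lobe width for a rectangular window:
Width = 2 * fs / N
      = 2 * 48000 / 128
      = 96000 / 128
      = 750.0 Hz

750.0 Hz


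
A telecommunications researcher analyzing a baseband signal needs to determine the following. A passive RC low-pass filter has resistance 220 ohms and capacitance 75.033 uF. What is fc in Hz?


Cutoff frequency of a first-order RC filter:
fc = 1 / (2 * pi * R * C)
C = 75.033 uF = 7.5033e-05 F
fc = 1 / (2 * pi * 220 * 7.5033e-05)
   = 1 / 0.10371817349379
   = 9.641512 Hz

9.641512 Hz


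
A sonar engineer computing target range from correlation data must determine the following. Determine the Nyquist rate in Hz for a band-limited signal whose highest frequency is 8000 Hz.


The Nyquist rate is twice the maximum frequency component.
fs_min = 2 * fmax
      = 2 * 8000
      = 16000 Hz

16000


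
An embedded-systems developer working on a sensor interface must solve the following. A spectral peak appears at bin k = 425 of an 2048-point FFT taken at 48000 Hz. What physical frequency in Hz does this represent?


Frequency of DFT bin k:
f_k = k * fs / N
    = 425 * 48000 / 2048
    = 20400000 / 2048
    = 9960.938 Hz

9960.938 Hz


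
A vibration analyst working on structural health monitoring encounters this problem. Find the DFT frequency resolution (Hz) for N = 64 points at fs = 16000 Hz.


DFT frequency resolution:
df = fs / N
   = 16000 / 64
   = 250.0 Hz

250.0 Hz


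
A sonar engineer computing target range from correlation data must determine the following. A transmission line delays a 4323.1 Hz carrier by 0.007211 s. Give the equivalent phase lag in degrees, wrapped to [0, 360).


Phase shift from frequency and time delay:
phi = 360 * f * t_delay
    = 360 * 4323.1 * 0.007211
    = 11222.59 degrees
    mod 360 = 62.59 degrees

62.59 degrees


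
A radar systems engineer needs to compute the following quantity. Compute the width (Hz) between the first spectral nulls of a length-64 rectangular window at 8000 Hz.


Main lobe width for a rectangular window:
Width = 2 * fs / N
      = 2 * 8000 / 64
      = 16000 / 64
      = 250.0 Hz

250.0 Hz


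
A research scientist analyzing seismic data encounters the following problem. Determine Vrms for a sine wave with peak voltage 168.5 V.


RMS voltage for a sinusoidal waveform:
V_rms = V_peak / sqrt(2)
      = 168.5 / 1.414214
      = 119.147 V

119.147 V


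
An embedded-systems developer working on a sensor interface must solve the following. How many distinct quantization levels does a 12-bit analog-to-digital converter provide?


Number of quantization levels = 2^N
= 2^12
= 4096

4096


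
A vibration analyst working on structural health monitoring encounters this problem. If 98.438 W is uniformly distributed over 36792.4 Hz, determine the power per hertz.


Power spectral density:
PSD = P / BW
    = 98.438 / 36792.4
    = 0.0026755 W/Hz

0.0026755 W/Hz


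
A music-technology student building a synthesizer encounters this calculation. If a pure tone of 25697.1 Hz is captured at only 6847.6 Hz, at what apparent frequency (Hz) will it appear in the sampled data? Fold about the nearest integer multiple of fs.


Compute the nearest integer multiple of fs to the signal:
n = round(25697.1 / 6847.6) = 4
f_alias = |25697.1 - 4 * 6847.6|
        = |25697.1 - 27390.4|
        = 1693.3 Hz

1693.3


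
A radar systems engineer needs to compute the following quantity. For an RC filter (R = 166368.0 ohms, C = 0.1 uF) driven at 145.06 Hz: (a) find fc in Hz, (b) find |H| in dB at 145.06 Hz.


Step 1 — cutoff frequency:
fc = 1 / (2*pi*R*C)
C = 0.1 uF = 1e-07 F
fc = 1 / (2*pi*166368.0*1e-07)
   = 9.56644 Hz

Step 2 — magnitude at f = 145.06 Hz:
|H(f)| = 1 / sqrt(1 + (f/fc)^2)
f/fc = 145.06 / 9.56644 = 15.163425
|H| = 1 / sqrt(1 + 229.929458) = 0.0658052
|H|_dB = 20*log10(0.0658052) = -23.63 dB

fc = 9.56644 Hz; |H(145.06 Hz)| = -23.63 dB


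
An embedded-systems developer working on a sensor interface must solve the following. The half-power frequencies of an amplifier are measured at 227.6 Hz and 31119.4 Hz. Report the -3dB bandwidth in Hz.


Bandwidth is the difference of -3dB frequencies:
BW = f_high - f_low
   = 31119.4 - 227.6
   = 30891.8 Hz

30891.8 Hz


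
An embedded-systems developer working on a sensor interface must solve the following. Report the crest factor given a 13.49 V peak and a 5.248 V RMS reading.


Crest factor is the ratio of peak to RMS:
CF = V_peak / V_rms
   = 13.49 / 5.248
   = 2.5705

2.5705


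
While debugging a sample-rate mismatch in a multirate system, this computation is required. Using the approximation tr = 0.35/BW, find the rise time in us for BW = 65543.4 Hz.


Rise time from bandwidth relationship:
tr = 0.35 / BW
   = 0.35 / 65543.4
   = 5.339973209e-06 s
   = 5.34 us

5.34 us


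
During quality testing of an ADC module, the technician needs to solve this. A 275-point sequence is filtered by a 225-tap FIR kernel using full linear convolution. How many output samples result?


Linear convolution output length:
L = N + M - 1
  = 275 + 225 - 1
  = 499 samples

499
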